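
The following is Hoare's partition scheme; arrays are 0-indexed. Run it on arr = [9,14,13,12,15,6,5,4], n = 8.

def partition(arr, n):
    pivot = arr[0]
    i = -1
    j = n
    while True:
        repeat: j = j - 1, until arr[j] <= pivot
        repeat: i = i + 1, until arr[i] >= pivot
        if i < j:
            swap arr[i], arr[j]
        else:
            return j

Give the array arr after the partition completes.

[4,5,6,12,15,13,14,9]

pivot = arr[0] = 9; i = -1, j = 8
j→7 (arr[7]=4≤9), i→0 (arr[0]=9≥9); i<j, swap → [4,14,13,12,15,6,5,9]
j→6 (arr[6]=5≤9), i→1 (arr[1]=14≥9); i<j, swap → [4,5,13,12,15,6,14,9]
j→5 (arr[5]=6≤9), i→2 (arr[2]=13≥9); i<j, swap → [4,5,6,12,15,13,14,9]
j→2, i→3; i≥j, return j=2. arr = [4,5,6,12,15,13,14,9]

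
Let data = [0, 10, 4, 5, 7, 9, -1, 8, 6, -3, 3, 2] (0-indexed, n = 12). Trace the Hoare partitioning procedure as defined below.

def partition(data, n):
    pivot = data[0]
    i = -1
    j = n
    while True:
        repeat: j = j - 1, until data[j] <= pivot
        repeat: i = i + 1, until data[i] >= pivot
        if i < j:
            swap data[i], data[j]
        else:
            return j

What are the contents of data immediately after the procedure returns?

[-3, -1, 4, 5, 7, 9, 10, 8, 6, 0, 3, 2]

pivot = data[0] = 0; i = -1, j = 12
j→9 (data[9]=-3≤0), i→0 (data[0]=0≥0); i<j, swap → [-3, 10, 4, 5, 7, 9, -1, 8, 6, 0, 3, 2]
j→6 (data[6]=-1≤0), i→1 (data[1]=10≥0); i<j, swap → [-3, -1, 4, 5, 7, 9, 10, 8, 6, 0, 3, 2]
j→1, i→2; i≥j, return j=1. data = [-3, -1, 4, 5, 7, 9, 10, 8, 6, 0, 3, 2]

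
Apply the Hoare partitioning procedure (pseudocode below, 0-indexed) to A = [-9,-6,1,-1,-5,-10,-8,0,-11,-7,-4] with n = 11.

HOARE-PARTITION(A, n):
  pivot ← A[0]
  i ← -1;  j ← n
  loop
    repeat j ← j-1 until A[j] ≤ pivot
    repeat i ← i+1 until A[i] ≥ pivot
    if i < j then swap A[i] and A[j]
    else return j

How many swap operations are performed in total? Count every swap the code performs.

2

pivot = A[0] = -9; i = -1, j = 11
j→8 (A[8]=-11≤-9), i→0 (A[0]=-9≥-9); i<j, swap → [-11,-6,1,-1,-5,-10,-8,0,-9,-7,-4]
j→5 (A[5]=-10≤-9), i→1 (A[1]=-6≥-9); i<j, swap → [-11,-10,1,-1,-5,-6,-8,0,-9,-7,-4]
j→1, i→2; i≥j, return j=1. A = [-11,-10,1,-1,-5,-6,-8,0,-9,-7,-4]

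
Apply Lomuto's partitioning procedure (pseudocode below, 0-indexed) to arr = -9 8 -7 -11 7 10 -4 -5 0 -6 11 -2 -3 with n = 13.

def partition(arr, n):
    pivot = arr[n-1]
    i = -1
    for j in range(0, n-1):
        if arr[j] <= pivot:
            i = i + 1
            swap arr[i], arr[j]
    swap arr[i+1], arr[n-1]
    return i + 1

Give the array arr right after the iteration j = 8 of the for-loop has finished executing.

pivot = arr[12] = -3; i = -1
j=0: arr[0]=-9 ≤ -3 → i=0, swap arr[0],arr[0] (no change) → -9 8 -7 -11 7 10 -4 -5 0 -6 11 -2 -3
j=1: arr[1]=8 > -3 → no swap
j=2: arr[2]=-7 ≤ -3 → i=1, swap arr[1],arr[2] → -9 -7 8 -11 7 10 -4 -5 0 -6 11 -2 -3
j=3: arr[3]=-11 ≤ -3 → i=2, swap arr[2],arr[3] → -9 -7 -11 8 7 10 -4 -5 0 -6 11 -2 -3
j=4: arr[4]=7 > -3 → no swap
j=5: arr[5]=10 > -3 → no swap
j=6: arr[6]=-4 ≤ -3 → i=3, swap arr[3],arr[6] → -9 -7 -11 -4 7 10 8 -5 0 -6 11 -2 -3
j=7: arr[7]=-5 ≤ -3 → i=4, swap arr[4],arr[7] → -9 -7 -11 -4 -5 10 8 7 0 -6 11 -2 -3
j=8: arr[8]=0 > -3 → no swap
(after j=8) arr = -9 -7 -11 -4 -5 10 8 7 0 -6 11 -2 -3

-9 -7 -11 -4 -5 10 8 7 0 -6 11 -2 -3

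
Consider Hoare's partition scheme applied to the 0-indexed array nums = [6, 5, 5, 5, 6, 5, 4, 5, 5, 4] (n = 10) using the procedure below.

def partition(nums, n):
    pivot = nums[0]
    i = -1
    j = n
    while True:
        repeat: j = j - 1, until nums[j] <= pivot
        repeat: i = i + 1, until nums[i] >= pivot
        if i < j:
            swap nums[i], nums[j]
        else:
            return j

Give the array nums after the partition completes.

pivot = nums[0] = 6; i = -1, j = 10
j→9 (nums[9]=4≤6), i→0 (nums[0]=6≥6); i<j, swap → [4, 5, 5, 5, 6, 5, 4, 5, 5, 6]
j→8 (nums[8]=5≤6), i→4 (nums[4]=6≥6); i<j, swap → [4, 5, 5, 5, 5, 5, 4, 5, 6, 6]
j→7, i→8; i≥j, return j=7. nums = [4, 5, 5, 5, 5, 5, 4, 5, 6, 6]

[4, 5, 5, 5, 5, 5, 4, 5, 6, 6]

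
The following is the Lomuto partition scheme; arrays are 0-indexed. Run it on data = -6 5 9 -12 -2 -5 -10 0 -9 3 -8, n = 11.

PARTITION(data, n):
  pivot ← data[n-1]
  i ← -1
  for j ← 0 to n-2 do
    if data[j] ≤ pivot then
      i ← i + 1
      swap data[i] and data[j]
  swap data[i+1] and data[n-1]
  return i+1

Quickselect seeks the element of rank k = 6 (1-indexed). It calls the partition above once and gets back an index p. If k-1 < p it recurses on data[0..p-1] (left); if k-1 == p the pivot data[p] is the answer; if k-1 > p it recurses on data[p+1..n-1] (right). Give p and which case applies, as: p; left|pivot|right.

pivot = data[10] = -8; i = -1
j=0: data[0]=-6 > -8 → no swap
j=1: data[1]=5 > -8 → no swap
j=2: data[2]=9 > -8 → no swap
j=3: data[3]=-12 ≤ -8 → i=0, swap data[0],data[3] → -12 5 9 -6 -2 -5 -10 0 -9 3 -8
j=4: data[4]=-2 > -8 → no swap
j=5: data[5]=-5 > -8 → no swap
j=6: data[6]=-10 ≤ -8 → i=1, swap data[1],data[6] → -12 -10 9 -6 -2 -5 5 0 -9 3 -8
j=7: data[7]=0 > -8 → no swap
j=8: data[8]=-9 ≤ -8 → i=2, swap data[2],data[8] → -12 -10 -9 -6 -2 -5 5 0 9 3 -8
j=9: data[9]=3 > -8 → no swap
final swap data[3],data[10] → -12 -10 -9 -8 -2 -5 5 0 9 3 -6; return 3
p = 3; k-1 = 5 > 3 ⇒ right

3; right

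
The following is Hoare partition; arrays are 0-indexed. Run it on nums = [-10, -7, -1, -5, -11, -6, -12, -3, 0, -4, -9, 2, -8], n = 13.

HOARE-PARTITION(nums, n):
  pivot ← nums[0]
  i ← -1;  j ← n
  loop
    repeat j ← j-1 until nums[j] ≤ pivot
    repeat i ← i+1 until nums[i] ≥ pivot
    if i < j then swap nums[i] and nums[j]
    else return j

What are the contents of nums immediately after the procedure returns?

[-12, -11, -1, -5, -7, -6, -10, -3, 0, -4, -9, 2, -8]

pivot = nums[0] = -10; i = -1, j = 13
j→6 (nums[6]=-12≤-10), i→0 (nums[0]=-10≥-10); i<j, swap → [-12, -7, -1, -5, -11, -6, -10, -3, 0, -4, -9, 2, -8]
j→4 (nums[4]=-11≤-10), i→1 (nums[1]=-7≥-10); i<j, swap → [-12, -11, -1, -5, -7, -6, -10, -3, 0, -4, -9, 2, -8]
j→1, i→2; i≥j, return j=1. nums = [-12, -11, -1, -5, -7, -6, -10, -3, 0, -4, -9, 2, -8]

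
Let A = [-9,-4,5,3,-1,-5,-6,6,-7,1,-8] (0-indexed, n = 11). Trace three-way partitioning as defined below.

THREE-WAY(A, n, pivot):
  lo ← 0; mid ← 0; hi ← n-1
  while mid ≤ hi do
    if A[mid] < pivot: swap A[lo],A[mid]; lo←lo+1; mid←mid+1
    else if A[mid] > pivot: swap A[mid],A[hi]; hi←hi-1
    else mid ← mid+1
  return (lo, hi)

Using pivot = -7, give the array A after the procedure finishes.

pivot = -7; lo=0, mid=0, hi=10
A[mid]=-9<-7: swap A[0],A[0]; lo=1,mid=1 → [-9,-4,5,3,-1,-5,-6,6,-7,1,-8]
A[mid]=-4>-7: swap A[1],A[10]; hi=9 → [-9,-8,5,3,-1,-5,-6,6,-7,1,-4]
A[mid]=-8<-7: swap A[1],A[1]; lo=2,mid=2 → [-9,-8,5,3,-1,-5,-6,6,-7,1,-4]
A[mid]=5>-7: swap A[2],A[9]; hi=8 → [-9,-8,1,3,-1,-5,-6,6,-7,5,-4]
A[mid]=1>-7: swap A[2],A[8]; hi=7 → [-9,-8,-7,3,-1,-5,-6,6,1,5,-4]
A[mid]=-7=-7: mid=3
A[mid]=3>-7: swap A[3],A[7]; hi=6 → [-9,-8,-7,6,-1,-5,-6,3,1,5,-4]
A[mid]=6>-7: swap A[3],A[6]; hi=5 → [-9,-8,-7,-6,-1,-5,6,3,1,5,-4]
A[mid]=-6>-7: swap A[3],A[5]; hi=4 → [-9,-8,-7,-5,-1,-6,6,3,1,5,-4]
A[mid]=-5>-7: swap A[3],A[4]; hi=3 → [-9,-8,-7,-1,-5,-6,6,3,1,5,-4]
A[mid]=-1>-7: swap A[3],A[3]; hi=2 → [-9,-8,-7,-1,-5,-6,6,3,1,5,-4]
end: lo=2, hi=2; A = [-9,-8,-7,-1,-5,-6,6,3,1,5,-4]

[-9,-8,-7,-1,-5,-6,6,3,1,5,-4]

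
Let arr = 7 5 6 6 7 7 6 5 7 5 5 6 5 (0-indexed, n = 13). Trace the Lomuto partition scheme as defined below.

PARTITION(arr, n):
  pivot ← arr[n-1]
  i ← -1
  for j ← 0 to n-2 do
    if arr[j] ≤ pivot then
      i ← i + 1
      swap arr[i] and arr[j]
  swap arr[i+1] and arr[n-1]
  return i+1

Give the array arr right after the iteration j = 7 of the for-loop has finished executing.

5 5 6 6 7 7 6 7 7 5 5 6 5

pivot = arr[12] = 5; i = -1
j=0: arr[0]=7 > 5 → no swap
j=1: arr[1]=5 ≤ 5 → i=0, swap arr[0],arr[1] → 5 7 6 6 7 7 6 5 7 5 5 6 5
j=2: arr[2]=6 > 5 → no swap
j=3: arr[3]=6 > 5 → no swap
j=4: arr[4]=7 > 5 → no swap
j=5: arr[5]=7 > 5 → no swap
j=6: arr[6]=6 > 5 → no swap
j=7: arr[7]=5 ≤ 5 → i=1, swap arr[1],arr[7] → 5 5 6 6 7 7 6 7 7 5 5 6 5
(after j=7) arr = 5 5 6 6 7 7 6 7 7 5 5 6 5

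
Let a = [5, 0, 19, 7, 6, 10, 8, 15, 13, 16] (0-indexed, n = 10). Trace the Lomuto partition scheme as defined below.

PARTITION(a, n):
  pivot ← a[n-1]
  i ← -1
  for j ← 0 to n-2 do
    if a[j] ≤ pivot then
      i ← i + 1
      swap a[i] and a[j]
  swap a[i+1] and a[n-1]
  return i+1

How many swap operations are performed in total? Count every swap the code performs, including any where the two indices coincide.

9

pivot = a[9] = 16; i = -1
j=0: a[0]=5 ≤ 16 → i=0, swap a[0],a[0] (no change) → [5, 0, 19, 7, 6, 10, 8, 15, 13, 16]
j=1: a[1]=0 ≤ 16 → i=1, swap a[1],a[1] (no change) → [5, 0, 19, 7, 6, 10, 8, 15, 13, 16]
j=2: a[2]=19 > 16 → no swap
j=3: a[3]=7 ≤ 16 → i=2, swap a[2],a[3] → [5, 0, 7, 19, 6, 10, 8, 15, 13, 16]
j=4: a[4]=6 ≤ 16 → i=3, swap a[3],a[4] → [5, 0, 7, 6, 19, 10, 8, 15, 13, 16]
j=5: a[5]=10 ≤ 16 → i=4, swap a[4],a[5] → [5, 0, 7, 6, 10, 19, 8, 15, 13, 16]
j=6: a[6]=8 ≤ 16 → i=5, swap a[5],a[6] → [5, 0, 7, 6, 10, 8, 19, 15, 13, 16]
j=7: a[7]=15 ≤ 16 → i=6, swap a[6],a[7] → [5, 0, 7, 6, 10, 8, 15, 19, 13, 16]
j=8: a[8]=13 ≤ 16 → i=7, swap a[7],a[8] → [5, 0, 7, 6, 10, 8, 15, 13, 19, 16]
final swap a[8],a[9] → [5, 0, 7, 6, 10, 8, 15, 13, 16, 19]; return 8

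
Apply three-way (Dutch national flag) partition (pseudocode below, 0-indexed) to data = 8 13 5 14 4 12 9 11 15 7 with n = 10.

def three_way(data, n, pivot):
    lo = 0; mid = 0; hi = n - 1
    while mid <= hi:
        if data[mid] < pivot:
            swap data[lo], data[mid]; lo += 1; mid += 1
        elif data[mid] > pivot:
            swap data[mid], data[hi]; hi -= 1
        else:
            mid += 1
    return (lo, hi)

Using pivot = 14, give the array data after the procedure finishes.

lo=0 mid=0 hi=9
8<14: swap(0,0), lo=1 mid=1 ⇒ 8 13 5 14 4 12 9 11 15 7
13<14: swap(1,1), lo=2 mid=2 ⇒ 8 13 5 14 4 12 9 11 15 7
5<14: swap(2,2), lo=3 mid=3 ⇒ 8 13 5 14 4 12 9 11 15 7
14=14: mid=4
4<14: swap(3,4), lo=4 mid=5 ⇒ 8 13 5 4 14 12 9 11 15 7
12<14: swap(4,5), lo=5 mid=6 ⇒ 8 13 5 4 12 14 9 11 15 7
9<14: swap(5,6), lo=6 mid=7 ⇒ 8 13 5 4 12 9 14 11 15 7
11<14: swap(6,7), lo=7 mid=8 ⇒ 8 13 5 4 12 9 11 14 15 7
15>14: swap(8,9), hi=8 ⇒ 8 13 5 4 12 9 11 14 7 15
7<14: swap(7,8), lo=8 mid=9 ⇒ 8 13 5 4 12 9 11 7 14 15
done. lo=8 hi=8; data=8 13 5 4 12 9 11 7 14 15

8 13 5 4 12 9 11 7 14 15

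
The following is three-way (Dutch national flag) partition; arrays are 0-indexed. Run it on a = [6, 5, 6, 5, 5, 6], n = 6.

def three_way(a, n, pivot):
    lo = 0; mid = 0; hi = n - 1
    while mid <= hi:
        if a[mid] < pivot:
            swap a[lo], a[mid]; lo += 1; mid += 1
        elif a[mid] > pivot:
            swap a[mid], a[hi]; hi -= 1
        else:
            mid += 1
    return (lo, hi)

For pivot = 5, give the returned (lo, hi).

pivot = 5; lo=0, mid=0, hi=5
a[mid]=6>5: swap a[0],a[5]; hi=4 → [6, 5, 6, 5, 5, 6]
a[mid]=6>5: swap a[0],a[4]; hi=3 → [5, 5, 6, 5, 6, 6]
a[mid]=5=5: mid=1
a[mid]=5=5: mid=2
a[mid]=6>5: swap a[2],a[3]; hi=2 → [5, 5, 5, 6, 6, 6]
a[mid]=5=5: mid=3
end: lo=0, hi=2; a = [5, 5, 5, 6, 6, 6]

(0, 2)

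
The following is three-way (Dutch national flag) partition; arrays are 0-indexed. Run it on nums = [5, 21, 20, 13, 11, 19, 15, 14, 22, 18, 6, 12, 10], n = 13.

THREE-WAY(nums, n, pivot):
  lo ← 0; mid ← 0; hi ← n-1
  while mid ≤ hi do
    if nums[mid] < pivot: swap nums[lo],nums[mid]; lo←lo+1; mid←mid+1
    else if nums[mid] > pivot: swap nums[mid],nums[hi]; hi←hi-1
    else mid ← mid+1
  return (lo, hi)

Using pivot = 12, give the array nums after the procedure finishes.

pivot = 12; lo=0, mid=0, hi=12
nums[mid]=5<12: swap nums[0],nums[0]; lo=1,mid=1 → [5, 21, 20, 13, 11, 19, 15, 14, 22, 18, 6, 12, 10]
nums[mid]=21>12: swap nums[1],nums[12]; hi=11 → [5, 10, 20, 13, 11, 19, 15, 14, 22, 18, 6, 12, 21]
nums[mid]=10<12: swap nums[1],nums[1]; lo=2,mid=2 → [5, 10, 20, 13, 11, 19, 15, 14, 22, 18, 6, 12, 21]
nums[mid]=20>12: swap nums[2],nums[11]; hi=10 → [5, 10, 12, 13, 11, 19, 15, 14, 22, 18, 6, 20, 21]
nums[mid]=12=12: mid=3
nums[mid]=13>12: swap nums[3],nums[10]; hi=9 → [5, 10, 12, 6, 11, 19, 15, 14, 22, 18, 13, 20, 21]
nums[mid]=6<12: swap nums[2],nums[3]; lo=3,mid=4 → [5, 10, 6, 12, 11, 19, 15, 14, 22, 18, 13, 20, 21]
nums[mid]=11<12: swap nums[3],nums[4]; lo=4,mid=5 → [5, 10, 6, 11, 12, 19, 15, 14, 22, 18, 13, 20, 21]
nums[mid]=19>12: swap nums[5],nums[9]; hi=8 → [5, 10, 6, 11, 12, 18, 15, 14, 22, 19, 13, 20, 21]
nums[mid]=18>12: swap nums[5],nums[8]; hi=7 → [5, 10, 6, 11, 12, 22, 15, 14, 18, 19, 13, 20, 21]
nums[mid]=22>12: swap nums[5],nums[7]; hi=6 → [5, 10, 6, 11, 12, 14, 15, 22, 18, 19, 13, 20, 21]
nums[mid]=14>12: swap nums[5],nums[6]; hi=5 → [5, 10, 6, 11, 12, 15, 14, 22, 18, 19, 13, 20, 21]
nums[mid]=15>12: swap nums[5],nums[5]; hi=4 → [5, 10, 6, 11, 12, 15, 14, 22, 18, 19, 13, 20, 21]
end: lo=4, hi=4; nums = [5, 10, 6, 11, 12, 15, 14, 22, 18, 19, 13, 20, 21]

[5, 10, 6, 11, 12, 15, 14, 22, 18, 19, 13, 20, 21]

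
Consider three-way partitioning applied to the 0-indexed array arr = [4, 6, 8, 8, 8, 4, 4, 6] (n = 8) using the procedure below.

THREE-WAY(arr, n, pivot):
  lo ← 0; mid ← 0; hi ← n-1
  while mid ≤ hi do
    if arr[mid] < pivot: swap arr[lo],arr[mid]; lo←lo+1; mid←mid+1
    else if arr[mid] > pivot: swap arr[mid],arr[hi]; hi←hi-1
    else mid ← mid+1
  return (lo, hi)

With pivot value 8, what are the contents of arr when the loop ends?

[4, 6, 4, 4, 6, 8, 8, 8]

lo=0 mid=0 hi=7
4<8: swap(0,0), lo=1 mid=1 ⇒ [4, 6, 8, 8, 8, 4, 4, 6]
6<8: swap(1,1), lo=2 mid=2 ⇒ [4, 6, 8, 8, 8, 4, 4, 6]
8=8: mid=3
8=8: mid=4
8=8: mid=5
4<8: swap(2,5), lo=3 mid=6 ⇒ [4, 6, 4, 8, 8, 8, 4, 6]
4<8: swap(3,6), lo=4 mid=7 ⇒ [4, 6, 4, 4, 8, 8, 8, 6]
6<8: swap(4,7), lo=5 mid=8 ⇒ [4, 6, 4, 4, 6, 8, 8, 8]
done. lo=5 hi=7; arr=[4, 6, 4, 4, 6, 8, 8, 8]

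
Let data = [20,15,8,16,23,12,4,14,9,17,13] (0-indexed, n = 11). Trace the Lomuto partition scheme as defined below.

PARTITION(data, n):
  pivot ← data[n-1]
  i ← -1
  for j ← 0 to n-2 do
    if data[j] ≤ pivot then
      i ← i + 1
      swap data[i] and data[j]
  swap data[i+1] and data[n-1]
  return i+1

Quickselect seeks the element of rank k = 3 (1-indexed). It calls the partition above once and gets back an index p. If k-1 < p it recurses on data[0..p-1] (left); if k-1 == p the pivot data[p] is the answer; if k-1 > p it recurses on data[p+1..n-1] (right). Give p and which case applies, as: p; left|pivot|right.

pivot=13, i=-1
j=0: 20>13, skip
j=1: 15>13, skip
j=2: 8≤13, i=0, swap(0,2) ⇒ [8,15,20,16,23,12,4,14,9,17,13]
j=3: 16>13, skip
j=4: 23>13, skip
j=5: 12≤13, i=1, swap(1,5) ⇒ [8,12,20,16,23,15,4,14,9,17,13]
j=6: 4≤13, i=2, swap(2,6) ⇒ [8,12,4,16,23,15,20,14,9,17,13]
j=7: 14>13, skip
j=8: 9≤13, i=3, swap(3,8) ⇒ [8,12,4,9,23,15,20,14,16,17,13]
j=9: 17>13, skip
swap(4,10) ⇒ [8,12,4,9,13,15,20,14,16,17,23]; return 4
p = 4; k-1 = 2 < 4 ⇒ left

4; left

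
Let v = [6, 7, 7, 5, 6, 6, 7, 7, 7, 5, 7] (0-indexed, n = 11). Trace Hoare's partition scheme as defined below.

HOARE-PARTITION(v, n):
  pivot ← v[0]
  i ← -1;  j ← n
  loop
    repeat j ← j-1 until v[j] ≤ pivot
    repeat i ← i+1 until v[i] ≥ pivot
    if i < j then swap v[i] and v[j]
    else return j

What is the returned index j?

pivot = v[0] = 6; i = -1, j = 11
j→9 (v[9]=5≤6), i→0 (v[0]=6≥6); i<j, swap → [5, 7, 7, 5, 6, 6, 7, 7, 7, 6, 7]
j→5 (v[5]=6≤6), i→1 (v[1]=7≥6); i<j, swap → [5, 6, 7, 5, 6, 7, 7, 7, 7, 6, 7]
j→4 (v[4]=6≤6), i→2 (v[2]=7≥6); i<j, swap → [5, 6, 6, 5, 7, 7, 7, 7, 7, 6, 7]
j→3, i→4; i≥j, return j=3. v = [5, 6, 6, 5, 7, 7, 7, 7, 7, 6, 7]

3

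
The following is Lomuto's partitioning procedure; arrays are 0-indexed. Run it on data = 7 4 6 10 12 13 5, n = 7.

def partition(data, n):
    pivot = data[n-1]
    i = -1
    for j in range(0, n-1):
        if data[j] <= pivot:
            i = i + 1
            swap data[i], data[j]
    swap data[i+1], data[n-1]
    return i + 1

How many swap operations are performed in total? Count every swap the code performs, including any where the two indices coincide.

pivot = data[6] = 5; i = -1
j=0: data[0]=7 > 5 → no swap
j=1: data[1]=4 ≤ 5 → i=0, swap data[0],data[1] → 4 7 6 10 12 13 5
j=2: data[2]=6 > 5 → no swap
j=3: data[3]=10 > 5 → no swap
j=4: data[4]=12 > 5 → no swap
j=5: data[5]=13 > 5 → no swap
final swap data[1],data[6] → 4 5 6 10 12 13 7; return 1

2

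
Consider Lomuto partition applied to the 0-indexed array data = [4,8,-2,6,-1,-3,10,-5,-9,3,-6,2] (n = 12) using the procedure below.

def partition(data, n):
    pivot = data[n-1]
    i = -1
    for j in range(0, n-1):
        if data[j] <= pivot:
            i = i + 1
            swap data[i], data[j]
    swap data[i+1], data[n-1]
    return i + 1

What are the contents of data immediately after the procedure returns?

[-2,-1,-3,-5,-9,-6,2,6,8,3,4,10]

pivot=2, i=-1
j=0: 4>2, skip
j=1: 8>2, skip
j=2: -2≤2, i=0, swap(0,2) ⇒ [-2,8,4,6,-1,-3,10,-5,-9,3,-6,2]
j=3: 6>2, skip
j=4: -1≤2, i=1, swap(1,4) ⇒ [-2,-1,4,6,8,-3,10,-5,-9,3,-6,2]
j=5: -3≤2, i=2, swap(2,5) ⇒ [-2,-1,-3,6,8,4,10,-5,-9,3,-6,2]
j=6: 10>2, skip
j=7: -5≤2, i=3, swap(3,7) ⇒ [-2,-1,-3,-5,8,4,10,6,-9,3,-6,2]
j=8: -9≤2, i=4, swap(4,8) ⇒ [-2,-1,-3,-5,-9,4,10,6,8,3,-6,2]
j=9: 3>2, skip
j=10: -6≤2, i=5, swap(5,10) ⇒ [-2,-1,-3,-5,-9,-6,10,6,8,3,4,2]
swap(6,11) ⇒ [-2,-1,-3,-5,-9,-6,2,6,8,3,4,10]; return 6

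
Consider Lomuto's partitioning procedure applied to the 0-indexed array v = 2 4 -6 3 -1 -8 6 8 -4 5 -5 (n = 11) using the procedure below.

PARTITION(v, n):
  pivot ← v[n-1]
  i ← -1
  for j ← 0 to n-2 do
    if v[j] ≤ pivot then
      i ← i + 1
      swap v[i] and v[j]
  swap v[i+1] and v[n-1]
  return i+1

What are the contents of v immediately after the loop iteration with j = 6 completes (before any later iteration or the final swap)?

pivot = v[10] = -5; i = -1
j=0: v[0]=2 > -5 → no swap
j=1: v[1]=4 > -5 → no swap
j=2: v[2]=-6 ≤ -5 → i=0, swap v[0],v[2] → -6 4 2 3 -1 -8 6 8 -4 5 -5
j=3: v[3]=3 > -5 → no swap
j=4: v[4]=-1 > -5 → no swap
j=5: v[5]=-8 ≤ -5 → i=1, swap v[1],v[5] → -6 -8 2 3 -1 4 6 8 -4 5 -5
j=6: v[6]=6 > -5 → no swap
(after j=6) v = -6 -8 2 3 -1 4 6 8 -4 5 -5

-6 -8 2 3 -1 4 6 8 -4 5 -5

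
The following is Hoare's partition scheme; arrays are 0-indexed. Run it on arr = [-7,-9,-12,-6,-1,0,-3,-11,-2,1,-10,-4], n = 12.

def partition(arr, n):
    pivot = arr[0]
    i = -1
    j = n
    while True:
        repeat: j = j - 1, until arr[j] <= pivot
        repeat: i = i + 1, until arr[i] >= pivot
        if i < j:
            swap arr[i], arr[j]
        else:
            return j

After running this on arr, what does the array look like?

[-10,-9,-12,-11,-1,0,-3,-6,-2,1,-7,-4]

pivot = arr[0] = -7; i = -1, j = 12
j→10 (arr[10]=-10≤-7), i→0 (arr[0]=-7≥-7); i<j, swap → [-10,-9,-12,-6,-1,0,-3,-11,-2,1,-7,-4]
j→7 (arr[7]=-11≤-7), i→3 (arr[3]=-6≥-7); i<j, swap → [-10,-9,-12,-11,-1,0,-3,-6,-2,1,-7,-4]
j→3, i→4; i≥j, return j=3. arr = [-10,-9,-12,-11,-1,0,-3,-6,-2,1,-7,-4]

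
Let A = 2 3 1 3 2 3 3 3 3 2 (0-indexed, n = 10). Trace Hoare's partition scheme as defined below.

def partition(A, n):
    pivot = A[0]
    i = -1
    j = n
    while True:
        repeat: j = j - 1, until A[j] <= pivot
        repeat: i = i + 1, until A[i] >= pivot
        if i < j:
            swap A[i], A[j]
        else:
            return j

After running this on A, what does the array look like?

pivot = A[0] = 2; i = -1, j = 10
j→9 (A[9]=2≤2), i→0 (A[0]=2≥2); i<j, swap → 2 3 1 3 2 3 3 3 3 2
j→4 (A[4]=2≤2), i→1 (A[1]=3≥2); i<j, swap → 2 2 1 3 3 3 3 3 3 2
j→2, i→3; i≥j, return j=2. A = 2 2 1 3 3 3 3 3 3 2

2 2 1 3 3 3 3 3 3 2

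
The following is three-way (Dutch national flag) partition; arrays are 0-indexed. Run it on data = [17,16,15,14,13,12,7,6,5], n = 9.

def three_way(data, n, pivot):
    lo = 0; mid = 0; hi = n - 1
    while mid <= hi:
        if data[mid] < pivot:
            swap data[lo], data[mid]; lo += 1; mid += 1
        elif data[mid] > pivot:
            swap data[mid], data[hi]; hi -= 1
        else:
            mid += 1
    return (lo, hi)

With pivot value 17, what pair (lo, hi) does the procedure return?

pivot = 17; lo=0, mid=0, hi=8
data[mid]=17=17: mid=1
data[mid]=16<17: swap data[0],data[1]; lo=1,mid=2 → [16,17,15,14,13,12,7,6,5]
data[mid]=15<17: swap data[1],data[2]; lo=2,mid=3 → [16,15,17,14,13,12,7,6,5]
data[mid]=14<17: swap data[2],data[3]; lo=3,mid=4 → [16,15,14,17,13,12,7,6,5]
data[mid]=13<17: swap data[3],data[4]; lo=4,mid=5 → [16,15,14,13,17,12,7,6,5]
data[mid]=12<17: swap data[4],data[5]; lo=5,mid=6 → [16,15,14,13,12,17,7,6,5]
data[mid]=7<17: swap data[5],data[6]; lo=6,mid=7 → [16,15,14,13,12,7,17,6,5]
data[mid]=6<17: swap data[6],data[7]; lo=7,mid=8 → [16,15,14,13,12,7,6,17,5]
data[mid]=5<17: swap data[7],data[8]; lo=8,mid=9 → [16,15,14,13,12,7,6,5,17]
end: lo=8, hi=8; data = [16,15,14,13,12,7,6,5,17]

(8, 8)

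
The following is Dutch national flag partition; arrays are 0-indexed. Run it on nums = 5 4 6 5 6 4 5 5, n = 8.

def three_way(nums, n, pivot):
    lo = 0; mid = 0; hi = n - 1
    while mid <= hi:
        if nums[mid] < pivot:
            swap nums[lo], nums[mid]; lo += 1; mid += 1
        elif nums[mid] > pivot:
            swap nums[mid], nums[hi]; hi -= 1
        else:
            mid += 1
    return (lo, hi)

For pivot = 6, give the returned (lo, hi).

(6, 7)

lo=0 mid=0 hi=7
5<6: swap(0,0), lo=1 mid=1 ⇒ 5 4 6 5 6 4 5 5
4<6: swap(1,1), lo=2 mid=2 ⇒ 5 4 6 5 6 4 5 5
6=6: mid=3
5<6: swap(2,3), lo=3 mid=4 ⇒ 5 4 5 6 6 4 5 5
6=6: mid=5
4<6: swap(3,5), lo=4 mid=6 ⇒ 5 4 5 4 6 6 5 5
5<6: swap(4,6), lo=5 mid=7 ⇒ 5 4 5 4 5 6 6 5
5<6: swap(5,7), lo=6 mid=8 ⇒ 5 4 5 4 5 5 6 6
done. lo=6 hi=7; nums=5 4 5 4 5 5 6 6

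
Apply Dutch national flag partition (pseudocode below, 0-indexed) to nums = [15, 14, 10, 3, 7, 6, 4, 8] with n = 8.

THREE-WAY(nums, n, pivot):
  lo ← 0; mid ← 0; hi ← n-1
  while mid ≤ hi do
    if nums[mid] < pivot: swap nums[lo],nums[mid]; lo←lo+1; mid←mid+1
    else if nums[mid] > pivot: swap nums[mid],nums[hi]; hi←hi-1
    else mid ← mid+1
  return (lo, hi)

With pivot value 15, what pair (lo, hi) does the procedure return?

pivot = 15; lo=0, mid=0, hi=7
nums[mid]=15=15: mid=1
nums[mid]=14<15: swap nums[0],nums[1]; lo=1,mid=2 → [14, 15, 10, 3, 7, 6, 4, 8]
nums[mid]=10<15: swap nums[1],nums[2]; lo=2,mid=3 → [14, 10, 15, 3, 7, 6, 4, 8]
nums[mid]=3<15: swap nums[2],nums[3]; lo=3,mid=4 → [14, 10, 3, 15, 7, 6, 4, 8]
nums[mid]=7<15: swap nums[3],nums[4]; lo=4,mid=5 → [14, 10, 3, 7, 15, 6, 4, 8]
nums[mid]=6<15: swap nums[4],nums[5]; lo=5,mid=6 → [14, 10, 3, 7, 6, 15, 4, 8]
nums[mid]=4<15: swap nums[5],nums[6]; lo=6,mid=7 → [14, 10, 3, 7, 6, 4, 15, 8]
nums[mid]=8<15: swap nums[6],nums[7]; lo=7,mid=8 → [14, 10, 3, 7, 6, 4, 8, 15]
end: lo=7, hi=7; nums = [14, 10, 3, 7, 6, 4, 8, 15]

(7, 7)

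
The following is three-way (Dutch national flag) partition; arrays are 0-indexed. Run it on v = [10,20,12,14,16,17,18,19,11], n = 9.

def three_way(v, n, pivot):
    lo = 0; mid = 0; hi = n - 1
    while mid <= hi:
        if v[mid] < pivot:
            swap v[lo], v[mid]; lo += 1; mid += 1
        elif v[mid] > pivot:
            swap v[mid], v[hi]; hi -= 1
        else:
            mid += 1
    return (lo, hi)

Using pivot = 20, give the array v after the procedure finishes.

[10,12,14,16,17,18,19,11,20]

lo=0 mid=0 hi=8
10<20: swap(0,0), lo=1 mid=1 ⇒ [10,20,12,14,16,17,18,19,11]
20=20: mid=2
12<20: swap(1,2), lo=2 mid=3 ⇒ [10,12,20,14,16,17,18,19,11]
14<20: swap(2,3), lo=3 mid=4 ⇒ [10,12,14,20,16,17,18,19,11]
16<20: swap(3,4), lo=4 mid=5 ⇒ [10,12,14,16,20,17,18,19,11]
17<20: swap(4,5), lo=5 mid=6 ⇒ [10,12,14,16,17,20,18,19,11]
18<20: swap(5,6), lo=6 mid=7 ⇒ [10,12,14,16,17,18,20,19,11]
19<20: swap(6,7), lo=7 mid=8 ⇒ [10,12,14,16,17,18,19,20,11]
11<20: swap(7,8), lo=8 mid=9 ⇒ [10,12,14,16,17,18,19,11,20]
done. lo=8 hi=8; v=[10,12,14,16,17,18,19,11,20]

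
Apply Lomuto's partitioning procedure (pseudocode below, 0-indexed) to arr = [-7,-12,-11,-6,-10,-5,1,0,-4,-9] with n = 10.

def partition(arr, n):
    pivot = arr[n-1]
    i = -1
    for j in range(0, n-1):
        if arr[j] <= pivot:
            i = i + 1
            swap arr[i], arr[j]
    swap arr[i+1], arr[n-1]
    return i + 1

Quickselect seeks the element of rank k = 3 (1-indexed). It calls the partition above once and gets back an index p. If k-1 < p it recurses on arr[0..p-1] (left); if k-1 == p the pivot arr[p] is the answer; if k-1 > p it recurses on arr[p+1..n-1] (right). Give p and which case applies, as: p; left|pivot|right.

pivot = arr[9] = -9; i = -1
j=0: arr[0]=-7 > -9 → no swap
j=1: arr[1]=-12 ≤ -9 → i=0, swap arr[0],arr[1] → [-12,-7,-11,-6,-10,-5,1,0,-4,-9]
j=2: arr[2]=-11 ≤ -9 → i=1, swap arr[1],arr[2] → [-12,-11,-7,-6,-10,-5,1,0,-4,-9]
j=3: arr[3]=-6 > -9 → no swap
j=4: arr[4]=-10 ≤ -9 → i=2, swap arr[2],arr[4] → [-12,-11,-10,-6,-7,-5,1,0,-4,-9]
j=5: arr[5]=-5 > -9 → no swap
j=6: arr[6]=1 > -9 → no swap
j=7: arr[7]=0 > -9 → no swap
j=8: arr[8]=-4 > -9 → no swap
final swap arr[3],arr[9] → [-12,-11,-10,-9,-7,-5,1,0,-4,-6]; return 3
p = 3; k-1 = 2 < 3 ⇒ left

3; left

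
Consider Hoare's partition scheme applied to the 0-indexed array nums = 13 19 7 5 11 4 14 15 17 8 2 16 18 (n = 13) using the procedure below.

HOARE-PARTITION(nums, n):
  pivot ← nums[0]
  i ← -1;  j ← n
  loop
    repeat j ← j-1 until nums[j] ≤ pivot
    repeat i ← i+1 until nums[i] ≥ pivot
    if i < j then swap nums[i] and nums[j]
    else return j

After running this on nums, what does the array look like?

2 8 7 5 11 4 14 15 17 19 13 16 18

pivot = nums[0] = 13; i = -1, j = 13
j→10 (nums[10]=2≤13), i→0 (nums[0]=13≥13); i<j, swap → 2 19 7 5 11 4 14 15 17 8 13 16 18
j→9 (nums[9]=8≤13), i→1 (nums[1]=19≥13); i<j, swap → 2 8 7 5 11 4 14 15 17 19 13 16 18
j→5, i→6; i≥j, return j=5. nums = 2 8 7 5 11 4 14 15 17 19 13 16 18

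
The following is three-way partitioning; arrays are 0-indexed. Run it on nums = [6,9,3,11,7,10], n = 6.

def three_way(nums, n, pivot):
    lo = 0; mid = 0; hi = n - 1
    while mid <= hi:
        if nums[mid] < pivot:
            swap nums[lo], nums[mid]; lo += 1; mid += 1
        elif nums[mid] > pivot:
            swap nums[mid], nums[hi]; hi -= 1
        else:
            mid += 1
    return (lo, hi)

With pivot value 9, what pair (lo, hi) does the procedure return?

lo=0 mid=0 hi=5
6<9: swap(0,0), lo=1 mid=1 ⇒ [6,9,3,11,7,10]
9=9: mid=2
3<9: swap(1,2), lo=2 mid=3 ⇒ [6,3,9,11,7,10]
11>9: swap(3,5), hi=4 ⇒ [6,3,9,10,7,11]
10>9: swap(3,4), hi=3 ⇒ [6,3,9,7,10,11]
7<9: swap(2,3), lo=3 mid=4 ⇒ [6,3,7,9,10,11]
done. lo=3 hi=3; nums=[6,3,7,9,10,11]

(3, 3)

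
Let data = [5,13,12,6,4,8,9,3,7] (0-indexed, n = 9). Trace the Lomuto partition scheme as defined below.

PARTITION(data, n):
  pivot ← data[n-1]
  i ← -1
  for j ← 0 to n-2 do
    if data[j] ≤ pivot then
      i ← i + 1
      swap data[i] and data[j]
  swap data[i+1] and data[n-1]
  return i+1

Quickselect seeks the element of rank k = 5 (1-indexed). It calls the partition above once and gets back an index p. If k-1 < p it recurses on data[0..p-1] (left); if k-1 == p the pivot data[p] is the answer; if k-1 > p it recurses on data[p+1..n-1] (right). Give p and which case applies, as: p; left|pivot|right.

4; pivot

pivot = data[8] = 7; i = -1
j=0: data[0]=5 ≤ 7 → i=0, swap data[0],data[0] (no change) → [5,13,12,6,4,8,9,3,7]
j=1: data[1]=13 > 7 → no swap
j=2: data[2]=12 > 7 → no swap
j=3: data[3]=6 ≤ 7 → i=1, swap data[1],data[3] → [5,6,12,13,4,8,9,3,7]
j=4: data[4]=4 ≤ 7 → i=2, swap data[2],data[4] → [5,6,4,13,12,8,9,3,7]
j=5: data[5]=8 > 7 → no swap
j=6: data[6]=9 > 7 → no swap
j=7: data[7]=3 ≤ 7 → i=3, swap data[3],data[7] → [5,6,4,3,12,8,9,13,7]
final swap data[4],data[8] → [5,6,4,3,7,8,9,13,12]; return 4
p = 4; k-1 = 4 == 4 ⇒ pivot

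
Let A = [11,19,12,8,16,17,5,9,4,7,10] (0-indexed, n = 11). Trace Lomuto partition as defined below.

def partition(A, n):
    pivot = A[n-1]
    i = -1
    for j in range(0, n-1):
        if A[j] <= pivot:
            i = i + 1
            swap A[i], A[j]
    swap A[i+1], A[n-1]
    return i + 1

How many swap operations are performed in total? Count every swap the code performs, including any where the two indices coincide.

pivot = A[10] = 10; i = -1
j=0: A[0]=11 > 10 → no swap
j=1: A[1]=19 > 10 → no swap
j=2: A[2]=12 > 10 → no swap
j=3: A[3]=8 ≤ 10 → i=0, swap A[0],A[3] → [8,19,12,11,16,17,5,9,4,7,10]
j=4: A[4]=16 > 10 → no swap
j=5: A[5]=17 > 10 → no swap
j=6: A[6]=5 ≤ 10 → i=1, swap A[1],A[6] → [8,5,12,11,16,17,19,9,4,7,10]
j=7: A[7]=9 ≤ 10 → i=2, swap A[2],A[7] → [8,5,9,11,16,17,19,12,4,7,10]
j=8: A[8]=4 ≤ 10 → i=3, swap A[3],A[8] → [8,5,9,4,16,17,19,12,11,7,10]
j=9: A[9]=7 ≤ 10 → i=4, swap A[4],A[9] → [8,5,9,4,7,17,19,12,11,16,10]
final swap A[5],A[10] → [8,5,9,4,7,10,19,12,11,16,17]; return 5

6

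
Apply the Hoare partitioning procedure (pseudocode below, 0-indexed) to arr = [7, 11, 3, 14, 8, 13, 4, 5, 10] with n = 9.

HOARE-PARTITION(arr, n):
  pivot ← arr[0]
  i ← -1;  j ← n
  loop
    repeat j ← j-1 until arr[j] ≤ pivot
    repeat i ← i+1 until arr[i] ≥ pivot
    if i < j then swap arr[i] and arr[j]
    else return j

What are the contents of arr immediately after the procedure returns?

pivot = arr[0] = 7; i = -1, j = 9
j→7 (arr[7]=5≤7), i→0 (arr[0]=7≥7); i<j, swap → [5, 11, 3, 14, 8, 13, 4, 7, 10]
j→6 (arr[6]=4≤7), i→1 (arr[1]=11≥7); i<j, swap → [5, 4, 3, 14, 8, 13, 11, 7, 10]
j→2, i→3; i≥j, return j=2. arr = [5, 4, 3, 14, 8, 13, 11, 7, 10]

[5, 4, 3, 14, 8, 13, 11, 7, 10]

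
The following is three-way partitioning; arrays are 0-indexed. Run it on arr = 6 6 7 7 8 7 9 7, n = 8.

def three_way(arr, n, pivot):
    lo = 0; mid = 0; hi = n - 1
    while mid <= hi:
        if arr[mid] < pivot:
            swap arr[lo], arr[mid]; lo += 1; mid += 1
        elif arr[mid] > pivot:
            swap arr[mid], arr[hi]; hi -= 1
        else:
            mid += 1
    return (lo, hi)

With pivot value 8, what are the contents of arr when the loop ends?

6 6 7 7 7 7 8 9

pivot = 8; lo=0, mid=0, hi=7
arr[mid]=6<8: swap arr[0],arr[0]; lo=1,mid=1 → 6 6 7 7 8 7 9 7
arr[mid]=6<8: swap arr[1],arr[1]; lo=2,mid=2 → 6 6 7 7 8 7 9 7
arr[mid]=7<8: swap arr[2],arr[2]; lo=3,mid=3 → 6 6 7 7 8 7 9 7
arr[mid]=7<8: swap arr[3],arr[3]; lo=4,mid=4 → 6 6 7 7 8 7 9 7
arr[mid]=8=8: mid=5
arr[mid]=7<8: swap arr[4],arr[5]; lo=5,mid=6 → 6 6 7 7 7 8 9 7
arr[mid]=9>8: swap arr[6],arr[7]; hi=6 → 6 6 7 7 7 8 7 9
arr[mid]=7<8: swap arr[5],arr[6]; lo=6,mid=7 → 6 6 7 7 7 7 8 9
end: lo=6, hi=6; arr = 6 6 7 7 7 7 8 9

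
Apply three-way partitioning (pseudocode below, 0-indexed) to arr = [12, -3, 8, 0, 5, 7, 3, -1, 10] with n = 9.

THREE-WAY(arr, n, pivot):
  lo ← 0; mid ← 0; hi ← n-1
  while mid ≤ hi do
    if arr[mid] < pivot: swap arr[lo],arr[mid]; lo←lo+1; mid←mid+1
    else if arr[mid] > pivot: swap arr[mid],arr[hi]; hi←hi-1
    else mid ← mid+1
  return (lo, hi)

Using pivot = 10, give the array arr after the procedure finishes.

[-3, 8, 0, 5, 7, 3, -1, 10, 12]

lo=0 mid=0 hi=8
12>10: swap(0,8), hi=7 ⇒ [10, -3, 8, 0, 5, 7, 3, -1, 12]
10=10: mid=1
-3<10: swap(0,1), lo=1 mid=2 ⇒ [-3, 10, 8, 0, 5, 7, 3, -1, 12]
8<10: swap(1,2), lo=2 mid=3 ⇒ [-3, 8, 10, 0, 5, 7, 3, -1, 12]
0<10: swap(2,3), lo=3 mid=4 ⇒ [-3, 8, 0, 10, 5, 7, 3, -1, 12]
5<10: swap(3,4), lo=4 mid=5 ⇒ [-3, 8, 0, 5, 10, 7, 3, -1, 12]
7<10: swap(4,5), lo=5 mid=6 ⇒ [-3, 8, 0, 5, 7, 10, 3, -1, 12]
3<10: swap(5,6), lo=6 mid=7 ⇒ [-3, 8, 0, 5, 7, 3, 10, -1, 12]
-1<10: swap(6,7), lo=7 mid=8 ⇒ [-3, 8, 0, 5, 7, 3, -1, 10, 12]
done. lo=7 hi=7; arr=[-3, 8, 0, 5, 7, 3, -1, 10, 12]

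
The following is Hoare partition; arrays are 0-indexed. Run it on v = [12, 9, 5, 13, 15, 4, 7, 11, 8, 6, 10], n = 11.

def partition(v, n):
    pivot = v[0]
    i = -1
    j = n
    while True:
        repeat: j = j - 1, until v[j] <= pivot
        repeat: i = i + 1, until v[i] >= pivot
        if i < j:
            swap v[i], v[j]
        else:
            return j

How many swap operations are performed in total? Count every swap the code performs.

pivot=12
j stops at 10 (10), i stops at 0 (12); swap ⇒ [10, 9, 5, 13, 15, 4, 7, 11, 8, 6, 12]
j stops at 9 (6), i stops at 3 (13); swap ⇒ [10, 9, 5, 6, 15, 4, 7, 11, 8, 13, 12]
j stops at 8 (8), i stops at 4 (15); swap ⇒ [10, 9, 5, 6, 8, 4, 7, 11, 15, 13, 12]
j stops at 7, i stops at 8; i≥j ⇒ return 7. v=[10, 9, 5, 6, 8, 4, 7, 11, 15, 13, 12]

3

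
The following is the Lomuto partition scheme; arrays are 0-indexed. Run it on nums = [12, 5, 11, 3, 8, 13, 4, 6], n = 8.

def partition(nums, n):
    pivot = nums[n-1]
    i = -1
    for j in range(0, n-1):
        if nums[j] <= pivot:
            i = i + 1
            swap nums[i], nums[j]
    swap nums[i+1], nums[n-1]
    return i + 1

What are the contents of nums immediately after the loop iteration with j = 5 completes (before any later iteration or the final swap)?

[5, 3, 11, 12, 8, 13, 4, 6]

pivot = nums[7] = 6; i = -1
j=0: nums[0]=12 > 6 → no swap
j=1: nums[1]=5 ≤ 6 → i=0, swap nums[0],nums[1] → [5, 12, 11, 3, 8, 13, 4, 6]
j=2: nums[2]=11 > 6 → no swap
j=3: nums[3]=3 ≤ 6 → i=1, swap nums[1],nums[3] → [5, 3, 11, 12, 8, 13, 4, 6]
j=4: nums[4]=8 > 6 → no swap
j=5: nums[5]=13 > 6 → no swap
(after j=5) nums = [5, 3, 11, 12, 8, 13, 4, 6]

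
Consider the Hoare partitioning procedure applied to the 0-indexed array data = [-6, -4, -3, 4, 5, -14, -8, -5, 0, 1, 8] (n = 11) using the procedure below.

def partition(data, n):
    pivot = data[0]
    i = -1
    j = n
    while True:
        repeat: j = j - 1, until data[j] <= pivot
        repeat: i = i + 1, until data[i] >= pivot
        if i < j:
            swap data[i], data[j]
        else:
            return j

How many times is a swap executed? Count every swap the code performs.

pivot=-6
j stops at 6 (-8), i stops at 0 (-6); swap ⇒ [-8, -4, -3, 4, 5, -14, -6, -5, 0, 1, 8]
j stops at 5 (-14), i stops at 1 (-4); swap ⇒ [-8, -14, -3, 4, 5, -4, -6, -5, 0, 1, 8]
j stops at 1, i stops at 2; i≥j ⇒ return 1. data=[-8, -14, -3, 4, 5, -4, -6, -5, 0, 1, 8]

2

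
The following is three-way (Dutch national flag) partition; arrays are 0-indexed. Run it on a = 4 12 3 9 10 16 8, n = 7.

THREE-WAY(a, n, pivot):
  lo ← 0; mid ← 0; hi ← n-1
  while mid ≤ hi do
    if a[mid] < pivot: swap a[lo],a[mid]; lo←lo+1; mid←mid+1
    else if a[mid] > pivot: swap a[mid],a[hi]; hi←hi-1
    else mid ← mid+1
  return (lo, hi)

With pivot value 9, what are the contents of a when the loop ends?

4 8 3 9 16 10 12

pivot = 9; lo=0, mid=0, hi=6
a[mid]=4<9: swap a[0],a[0]; lo=1,mid=1 → 4 12 3 9 10 16 8
a[mid]=12>9: swap a[1],a[6]; hi=5 → 4 8 3 9 10 16 12
a[mid]=8<9: swap a[1],a[1]; lo=2,mid=2 → 4 8 3 9 10 16 12
a[mid]=3<9: swap a[2],a[2]; lo=3,mid=3 → 4 8 3 9 10 16 12
a[mid]=9=9: mid=4
a[mid]=10>9: swap a[4],a[5]; hi=4 → 4 8 3 9 16 10 12
a[mid]=16>9: swap a[4],a[4]; hi=3 → 4 8 3 9 16 10 12
end: lo=3, hi=3; a = 4 8 3 9 16 10 12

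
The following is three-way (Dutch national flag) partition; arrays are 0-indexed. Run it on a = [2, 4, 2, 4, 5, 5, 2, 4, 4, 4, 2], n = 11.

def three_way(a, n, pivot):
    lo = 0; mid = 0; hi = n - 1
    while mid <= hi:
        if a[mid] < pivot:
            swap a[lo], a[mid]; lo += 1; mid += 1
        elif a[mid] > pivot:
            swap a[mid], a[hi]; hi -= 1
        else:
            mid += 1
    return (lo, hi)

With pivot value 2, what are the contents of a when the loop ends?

[2, 2, 2, 2, 5, 5, 4, 4, 4, 4, 4]

pivot = 2; lo=0, mid=0, hi=10
a[mid]=2=2: mid=1
a[mid]=4>2: swap a[1],a[10]; hi=9 → [2, 2, 2, 4, 5, 5, 2, 4, 4, 4, 4]
a[mid]=2=2: mid=2
a[mid]=2=2: mid=3
a[mid]=4>2: swap a[3],a[9]; hi=8 → [2, 2, 2, 4, 5, 5, 2, 4, 4, 4, 4]
a[mid]=4>2: swap a[3],a[8]; hi=7 → [2, 2, 2, 4, 5, 5, 2, 4, 4, 4, 4]
a[mid]=4>2: swap a[3],a[7]; hi=6 → [2, 2, 2, 4, 5, 5, 2, 4, 4, 4, 4]
a[mid]=4>2: swap a[3],a[6]; hi=5 → [2, 2, 2, 2, 5, 5, 4, 4, 4, 4, 4]
a[mid]=2=2: mid=4
a[mid]=5>2: swap a[4],a[5]; hi=4 → [2, 2, 2, 2, 5, 5, 4, 4, 4, 4, 4]
a[mid]=5>2: swap a[4],a[4]; hi=3 → [2, 2, 2, 2, 5, 5, 4, 4, 4, 4, 4]
end: lo=0, hi=3; a = [2, 2, 2, 2, 5, 5, 4, 4, 4, 4, 4]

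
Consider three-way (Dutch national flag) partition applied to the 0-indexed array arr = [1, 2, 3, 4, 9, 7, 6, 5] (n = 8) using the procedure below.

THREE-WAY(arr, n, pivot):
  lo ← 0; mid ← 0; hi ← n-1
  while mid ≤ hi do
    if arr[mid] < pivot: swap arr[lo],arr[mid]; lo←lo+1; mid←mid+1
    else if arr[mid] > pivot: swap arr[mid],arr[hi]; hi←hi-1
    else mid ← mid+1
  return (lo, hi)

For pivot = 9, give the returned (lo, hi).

lo=0 mid=0 hi=7
1<9: swap(0,0), lo=1 mid=1 ⇒ [1, 2, 3, 4, 9, 7, 6, 5]
2<9: swap(1,1), lo=2 mid=2 ⇒ [1, 2, 3, 4, 9, 7, 6, 5]
3<9: swap(2,2), lo=3 mid=3 ⇒ [1, 2, 3, 4, 9, 7, 6, 5]
4<9: swap(3,3), lo=4 mid=4 ⇒ [1, 2, 3, 4, 9, 7, 6, 5]
9=9: mid=5
7<9: swap(4,5), lo=5 mid=6 ⇒ [1, 2, 3, 4, 7, 9, 6, 5]
6<9: swap(5,6), lo=6 mid=7 ⇒ [1, 2, 3, 4, 7, 6, 9, 5]
5<9: swap(6,7), lo=7 mid=8 ⇒ [1, 2, 3, 4, 7, 6, 5, 9]
done. lo=7 hi=7; arr=[1, 2, 3, 4, 7, 6, 5, 9]

(7, 7)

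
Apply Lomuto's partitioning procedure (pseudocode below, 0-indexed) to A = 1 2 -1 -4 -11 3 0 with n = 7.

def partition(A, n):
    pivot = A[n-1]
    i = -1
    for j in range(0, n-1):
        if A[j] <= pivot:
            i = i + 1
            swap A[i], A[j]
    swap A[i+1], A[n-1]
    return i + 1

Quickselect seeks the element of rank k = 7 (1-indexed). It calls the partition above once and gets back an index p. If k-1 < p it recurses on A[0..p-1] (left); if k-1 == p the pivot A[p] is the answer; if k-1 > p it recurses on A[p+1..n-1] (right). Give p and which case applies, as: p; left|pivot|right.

3; right

pivot = A[6] = 0; i = -1
j=0: A[0]=1 > 0 → no swap
j=1: A[1]=2 > 0 → no swap
j=2: A[2]=-1 ≤ 0 → i=0, swap A[0],A[2] → -1 2 1 -4 -11 3 0
j=3: A[3]=-4 ≤ 0 → i=1, swap A[1],A[3] → -1 -4 1 2 -11 3 0
j=4: A[4]=-11 ≤ 0 → i=2, swap A[2],A[4] → -1 -4 -11 2 1 3 0
j=5: A[5]=3 > 0 → no swap
final swap A[3],A[6] → -1 -4 -11 0 1 3 2; return 3
p = 3; k-1 = 6 > 3 ⇒ right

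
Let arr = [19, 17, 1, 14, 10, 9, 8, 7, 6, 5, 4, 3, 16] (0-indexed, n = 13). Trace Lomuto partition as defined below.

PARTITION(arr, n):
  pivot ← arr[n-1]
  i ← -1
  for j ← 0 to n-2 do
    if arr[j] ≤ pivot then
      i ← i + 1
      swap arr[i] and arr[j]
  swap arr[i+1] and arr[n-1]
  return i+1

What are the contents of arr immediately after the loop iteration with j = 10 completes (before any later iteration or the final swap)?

[1, 14, 10, 9, 8, 7, 6, 5, 4, 17, 19, 3, 16]

pivot=16, i=-1
j=0: 19>16, skip
j=1: 17>16, skip
j=2: 1≤16, i=0, swap(0,2) ⇒ [1, 17, 19, 14, 10, 9, 8, 7, 6, 5, 4, 3, 16]
j=3: 14≤16, i=1, swap(1,3) ⇒ [1, 14, 19, 17, 10, 9, 8, 7, 6, 5, 4, 3, 16]
j=4: 10≤16, i=2, swap(2,4) ⇒ [1, 14, 10, 17, 19, 9, 8, 7, 6, 5, 4, 3, 16]
j=5: 9≤16, i=3, swap(3,5) ⇒ [1, 14, 10, 9, 19, 17, 8, 7, 6, 5, 4, 3, 16]
j=6: 8≤16, i=4, swap(4,6) ⇒ [1, 14, 10, 9, 8, 17, 19, 7, 6, 5, 4, 3, 16]
j=7: 7≤16, i=5, swap(5,7) ⇒ [1, 14, 10, 9, 8, 7, 19, 17, 6, 5, 4, 3, 16]
j=8: 6≤16, i=6, swap(6,8) ⇒ [1, 14, 10, 9, 8, 7, 6, 17, 19, 5, 4, 3, 16]
j=9: 5≤16, i=7, swap(7,9) ⇒ [1, 14, 10, 9, 8, 7, 6, 5, 19, 17, 4, 3, 16]
j=10: 4≤16, i=8, swap(8,10) ⇒ [1, 14, 10, 9, 8, 7, 6, 5, 4, 17, 19, 3, 16]
(after j=10) arr = [1, 14, 10, 9, 8, 7, 6, 5, 4, 17, 19, 3, 16]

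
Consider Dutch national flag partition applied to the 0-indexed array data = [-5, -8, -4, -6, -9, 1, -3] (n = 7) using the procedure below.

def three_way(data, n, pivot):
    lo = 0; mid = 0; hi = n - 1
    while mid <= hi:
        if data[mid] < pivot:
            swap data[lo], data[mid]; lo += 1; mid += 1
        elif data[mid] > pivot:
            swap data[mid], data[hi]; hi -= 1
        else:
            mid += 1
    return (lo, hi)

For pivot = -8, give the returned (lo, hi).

(1, 1)

lo=0 mid=0 hi=6
-5>-8: swap(0,6), hi=5 ⇒ [-3, -8, -4, -6, -9, 1, -5]
-3>-8: swap(0,5), hi=4 ⇒ [1, -8, -4, -6, -9, -3, -5]
1>-8: swap(0,4), hi=3 ⇒ [-9, -8, -4, -6, 1, -3, -5]
-9<-8: swap(0,0), lo=1 mid=1 ⇒ [-9, -8, -4, -6, 1, -3, -5]
-8=-8: mid=2
-4>-8: swap(2,3), hi=2 ⇒ [-9, -8, -6, -4, 1, -3, -5]
-6>-8: swap(2,2), hi=1 ⇒ [-9, -8, -6, -4, 1, -3, -5]
done. lo=1 hi=1; data=[-9, -8, -6, -4, 1, -3, -5]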